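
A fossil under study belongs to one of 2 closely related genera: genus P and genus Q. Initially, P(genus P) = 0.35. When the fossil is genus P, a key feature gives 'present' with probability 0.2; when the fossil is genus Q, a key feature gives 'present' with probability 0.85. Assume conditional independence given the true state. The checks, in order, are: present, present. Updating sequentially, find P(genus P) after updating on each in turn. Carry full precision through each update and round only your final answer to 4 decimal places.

0.0289

After 'present': P(genus P) = 0.2·0.3500 / (0.2·0.3500 + 0.85·0.6500) ≈ 0.1124
After 'present': P(genus P) = 0.2·0.1124 / (0.2·0.1124 + 0.85·0.8876) ≈ 0.0289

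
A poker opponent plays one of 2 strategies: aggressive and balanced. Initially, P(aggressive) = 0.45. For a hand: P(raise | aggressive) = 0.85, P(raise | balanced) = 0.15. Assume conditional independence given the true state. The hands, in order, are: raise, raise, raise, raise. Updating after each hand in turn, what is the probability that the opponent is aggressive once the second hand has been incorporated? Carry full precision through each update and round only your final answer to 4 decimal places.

Each posterior becomes the prior for the next update.
After 'raise': P(aggressive) = 0.85·0.4500 / (0.85·0.4500 + 0.15·0.5500) ≈ 0.8226
After 'raise': P(aggressive) = 0.85·0.8226 / (0.85·0.8226 + 0.15·0.1774) ≈ 0.9633

0.9633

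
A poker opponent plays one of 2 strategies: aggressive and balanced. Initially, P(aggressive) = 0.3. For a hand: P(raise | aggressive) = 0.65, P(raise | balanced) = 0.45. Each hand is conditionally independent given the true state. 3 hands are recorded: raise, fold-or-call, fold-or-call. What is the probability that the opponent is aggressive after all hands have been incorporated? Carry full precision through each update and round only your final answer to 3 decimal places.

Apply Bayes' rule sequentially, carrying P(aggressive) forward.
After 'raise': P(aggressive) = 0.65·0.3000 / (0.65·0.3000 + 0.45·0.7000) ≈ 0.3824
After 'fold-or-call': P(aggressive) = 0.35·0.3824 / (0.35·0.3824 + 0.55·0.6176) ≈ 0.2826
After 'fold-or-call': P(aggressive) = 0.35·0.2826 / (0.35·0.2826 + 0.55·0.7174) ≈ 0.2004

0.200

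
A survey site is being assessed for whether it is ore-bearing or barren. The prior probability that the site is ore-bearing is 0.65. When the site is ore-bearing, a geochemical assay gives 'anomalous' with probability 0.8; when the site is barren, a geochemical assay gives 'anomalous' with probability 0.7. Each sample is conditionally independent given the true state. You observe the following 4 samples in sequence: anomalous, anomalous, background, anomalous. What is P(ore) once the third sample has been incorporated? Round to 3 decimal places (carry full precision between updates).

0.618

After 'anomalous': P(ore) = 0.8·0.6500 / (0.8·0.6500 + 0.7·0.3500) ≈ 0.6797
After 'anomalous': P(ore) = 0.8·0.6797 / (0.8·0.6797 + 0.7·0.3203) ≈ 0.7081
After 'background': P(ore) = 0.2·0.7081 / (0.2·0.7081 + 0.3·0.2919) ≈ 0.6179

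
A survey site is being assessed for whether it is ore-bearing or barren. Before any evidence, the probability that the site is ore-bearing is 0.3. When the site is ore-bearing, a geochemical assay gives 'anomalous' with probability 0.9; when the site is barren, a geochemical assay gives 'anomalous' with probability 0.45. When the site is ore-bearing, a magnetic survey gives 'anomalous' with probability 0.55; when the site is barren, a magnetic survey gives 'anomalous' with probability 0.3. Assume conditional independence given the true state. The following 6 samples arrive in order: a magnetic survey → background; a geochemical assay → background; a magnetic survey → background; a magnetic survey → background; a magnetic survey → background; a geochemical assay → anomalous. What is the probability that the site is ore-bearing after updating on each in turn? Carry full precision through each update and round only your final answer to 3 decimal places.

After a magnetic survey='background': P(ore) = 0.45·0.3000 / (0.45·0.3000 + 0.7·0.7000) ≈ 0.2160
After a geochemical assay='background': P(ore) = 0.1·0.2160 / (0.1·0.2160 + 0.55·0.7840) ≈ 0.0477
After a magnetic survey='background': P(ore) = 0.45·0.0477 / (0.45·0.0477 + 0.7·0.9523) ≈ 0.0312
After a magnetic survey='background': P(ore) = 0.45·0.0312 / (0.45·0.0312 + 0.7·0.9688) ≈ 0.0203
After a magnetic survey='background': P(ore) = 0.45·0.0203 / (0.45·0.0203 + 0.7·0.9797) ≈ 0.0131
After a geochemical assay='anomalous': P(ore) = 0.9·0.0131 / (0.9·0.0131 + 0.45·0.9869) ≈ 0.0259

0.026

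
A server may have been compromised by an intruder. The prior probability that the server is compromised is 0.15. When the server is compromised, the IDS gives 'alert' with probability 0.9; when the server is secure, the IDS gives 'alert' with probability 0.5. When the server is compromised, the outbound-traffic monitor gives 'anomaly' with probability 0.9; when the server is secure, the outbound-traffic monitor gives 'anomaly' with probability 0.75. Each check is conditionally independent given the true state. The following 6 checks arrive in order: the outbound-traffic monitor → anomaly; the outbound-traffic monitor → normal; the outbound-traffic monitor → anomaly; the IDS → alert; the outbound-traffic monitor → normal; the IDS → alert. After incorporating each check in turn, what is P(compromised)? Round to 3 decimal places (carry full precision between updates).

0.116

After the outbound-traffic monitor='anomaly': P(compromised) = 0.9·0.1500 / (0.9·0.1500 + 0.75·0.8500) ≈ 0.1748
After the outbound-traffic monitor='normal': P(compromised) = 0.1·0.1748 / (0.1·0.1748 + 0.25·0.8252) ≈ 0.0781
After the outbound-traffic monitor='anomaly': P(compromised) = 0.9·0.0781 / (0.9·0.0781 + 0.75·0.9219) ≈ 0.0923
After the IDS='alert': P(compromised) = 0.9·0.0923 / (0.9·0.0923 + 0.5·0.9077) ≈ 0.1547
After the outbound-traffic monitor='normal': P(compromised) = 0.1·0.1547 / (0.1·0.1547 + 0.25·0.8453) ≈ 0.0682
After the IDS='alert': P(compromised) = 0.9·0.0682 / (0.9·0.0682 + 0.5·0.9318) ≈ 0.1164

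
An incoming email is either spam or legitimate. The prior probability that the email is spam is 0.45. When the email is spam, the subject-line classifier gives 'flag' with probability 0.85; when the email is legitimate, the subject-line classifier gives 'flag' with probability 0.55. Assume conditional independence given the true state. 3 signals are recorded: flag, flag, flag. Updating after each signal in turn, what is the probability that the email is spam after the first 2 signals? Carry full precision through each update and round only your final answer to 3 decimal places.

0.661

After 'flag': P(spam) = 0.85·0.4500 / (0.85·0.4500 + 0.55·0.5500) ≈ 0.5584
After 'flag': P(spam) = 0.85·0.5584 / (0.85·0.5584 + 0.55·0.4416) ≈ 0.6615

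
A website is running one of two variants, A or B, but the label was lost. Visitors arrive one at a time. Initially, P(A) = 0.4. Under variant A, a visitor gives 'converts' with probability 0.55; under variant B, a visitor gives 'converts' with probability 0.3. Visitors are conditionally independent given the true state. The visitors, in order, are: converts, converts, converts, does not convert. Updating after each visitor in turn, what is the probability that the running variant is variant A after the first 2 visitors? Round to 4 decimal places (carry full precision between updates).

After 'converts': P(A) = 0.55·0.4000 / (0.55·0.4000 + 0.3·0.6000) ≈ 0.5500
After 'converts': P(A) = 0.55·0.5500 / (0.55·0.5500 + 0.3·0.4500) ≈ 0.6914

0.6914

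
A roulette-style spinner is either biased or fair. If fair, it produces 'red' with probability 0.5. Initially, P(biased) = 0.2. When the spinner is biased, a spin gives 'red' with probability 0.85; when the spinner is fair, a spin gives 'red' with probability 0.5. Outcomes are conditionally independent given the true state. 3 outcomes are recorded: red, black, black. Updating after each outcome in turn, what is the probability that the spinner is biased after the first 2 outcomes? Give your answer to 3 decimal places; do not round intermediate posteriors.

After 'red': P(biased) = 0.85·0.2000 / (0.85·0.2000 + 0.5·0.8000) ≈ 0.2982
After 'black': P(biased) = 0.15·0.2982 / (0.15·0.2982 + 0.5·0.7018) ≈ 0.1131

0.113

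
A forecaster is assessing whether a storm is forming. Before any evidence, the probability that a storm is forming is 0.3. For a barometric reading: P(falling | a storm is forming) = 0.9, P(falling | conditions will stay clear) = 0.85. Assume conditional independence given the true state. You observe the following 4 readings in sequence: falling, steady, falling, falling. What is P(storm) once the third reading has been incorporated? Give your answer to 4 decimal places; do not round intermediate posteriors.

0.2426

After 'falling': P(storm) = 0.9·0.3000 / (0.9·0.3000 + 0.85·0.7000) ≈ 0.3121
After 'steady': P(storm) = 0.1·0.3121 / (0.1·0.3121 + 0.15·0.6879) ≈ 0.2323
After 'falling': P(storm) = 0.9·0.2323 / (0.9·0.2323 + 0.85·0.7677) ≈ 0.2426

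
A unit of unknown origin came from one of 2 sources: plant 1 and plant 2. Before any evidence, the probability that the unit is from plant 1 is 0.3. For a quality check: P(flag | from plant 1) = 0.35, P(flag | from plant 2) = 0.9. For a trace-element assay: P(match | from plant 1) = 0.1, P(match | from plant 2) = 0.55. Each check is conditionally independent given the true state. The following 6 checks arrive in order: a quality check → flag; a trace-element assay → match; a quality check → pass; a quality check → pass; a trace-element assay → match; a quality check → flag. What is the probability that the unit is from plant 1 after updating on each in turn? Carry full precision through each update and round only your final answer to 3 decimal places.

0.083

After a quality check='flag': P(plant 1) = 0.35·0.3000 / (0.35·0.3000 + 0.9·0.7000) ≈ 0.1429
After a trace-element assay='match': P(plant 1) = 0.1·0.1429 / (0.1·0.1429 + 0.55·0.8571) ≈ 0.0294
After a quality check='pass': P(plant 1) = 0.65·0.0294 / (0.65·0.0294 + 0.1·0.9706) ≈ 0.1646
After a quality check='pass': P(plant 1) = 0.65·0.1646 / (0.65·0.1646 + 0.1·0.8354) ≈ 0.5615
After a trace-element assay='match': P(plant 1) = 0.1·0.5615 / (0.1·0.5615 + 0.55·0.4385) ≈ 0.1888
After a quality check='flag': P(plant 1) = 0.35·0.1888 / (0.35·0.1888 + 0.9·0.8112) ≈ 0.0830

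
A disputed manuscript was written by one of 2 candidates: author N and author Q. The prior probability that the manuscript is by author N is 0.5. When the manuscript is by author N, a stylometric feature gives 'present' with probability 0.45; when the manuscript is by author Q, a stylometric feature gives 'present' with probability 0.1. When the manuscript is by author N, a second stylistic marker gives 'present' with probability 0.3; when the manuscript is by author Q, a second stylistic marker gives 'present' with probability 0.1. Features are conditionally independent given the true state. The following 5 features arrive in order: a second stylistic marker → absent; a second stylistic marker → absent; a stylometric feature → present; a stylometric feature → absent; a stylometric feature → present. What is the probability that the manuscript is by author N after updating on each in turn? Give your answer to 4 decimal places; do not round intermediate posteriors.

After a second stylistic marker='absent': P(author N) = 0.7·0.5000 / (0.7·0.5000 + 0.9·0.5000) ≈ 0.4375
After a second stylistic marker='absent': P(author N) = 0.7·0.4375 / (0.7·0.4375 + 0.9·0.5625) ≈ 0.3769
After a stylometric feature='present': P(author N) = 0.45·0.3769 / (0.45·0.3769 + 0.1·0.6231) ≈ 0.7313
After a stylometric feature='absent': P(author N) = 0.55·0.7313 / (0.55·0.7313 + 0.9·0.2687) ≈ 0.6246
After a stylometric feature='present': P(author N) = 0.45·0.6246 / (0.45·0.6246 + 0.1·0.3754) ≈ 0.8822

0.8822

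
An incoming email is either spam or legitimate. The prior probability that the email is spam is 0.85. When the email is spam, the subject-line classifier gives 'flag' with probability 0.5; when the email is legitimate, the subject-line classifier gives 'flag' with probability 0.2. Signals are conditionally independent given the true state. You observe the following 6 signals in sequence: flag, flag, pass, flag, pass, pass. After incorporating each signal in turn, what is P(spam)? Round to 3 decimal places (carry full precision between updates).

Apply Bayes' rule sequentially, carrying P(spam) forward.
After 'flag': P(spam) = 0.5·0.8500 / (0.5·0.8500 + 0.2·0.1500) ≈ 0.9341
After 'flag': P(spam) = 0.5·0.9341 / (0.5·0.9341 + 0.2·0.0659) ≈ 0.9725
After 'pass': P(spam) = 0.5·0.9725 / (0.5·0.9725 + 0.8·0.0275) ≈ 0.9568
After 'flag': P(spam) = 0.5·0.9568 / (0.5·0.9568 + 0.2·0.0432) ≈ 0.9823
After 'pass': P(spam) = 0.5·0.9823 / (0.5·0.9823 + 0.8·0.0177) ≈ 0.9719
After 'pass': P(spam) = 0.5·0.9719 / (0.5·0.9719 + 0.8·0.0281) ≈ 0.9558

0.956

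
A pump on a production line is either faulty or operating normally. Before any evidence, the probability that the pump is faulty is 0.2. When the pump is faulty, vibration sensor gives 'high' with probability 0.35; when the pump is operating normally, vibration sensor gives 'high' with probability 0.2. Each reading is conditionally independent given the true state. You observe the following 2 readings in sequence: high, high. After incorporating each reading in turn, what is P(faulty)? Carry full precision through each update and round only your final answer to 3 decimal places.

After 'high': P(faulty) = 0.35·0.2000 / (0.35·0.2000 + 0.2·0.8000) ≈ 0.3043
After 'high': P(faulty) = 0.35·0.3043 / (0.35·0.3043 + 0.2·0.6957) ≈ 0.4336

0.434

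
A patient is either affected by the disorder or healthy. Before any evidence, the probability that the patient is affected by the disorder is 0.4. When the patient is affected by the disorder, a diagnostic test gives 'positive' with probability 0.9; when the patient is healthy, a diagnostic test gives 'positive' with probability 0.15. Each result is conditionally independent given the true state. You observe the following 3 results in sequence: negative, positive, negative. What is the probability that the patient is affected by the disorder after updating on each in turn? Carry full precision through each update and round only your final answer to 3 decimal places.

After 'negative': P(affected) = 0.1·0.4000 / (0.1·0.4000 + 0.85·0.6000) ≈ 0.0727
After 'positive': P(affected) = 0.9·0.0727 / (0.9·0.0727 + 0.15·0.9273) ≈ 0.3200
After 'negative': P(affected) = 0.1·0.3200 / (0.1·0.3200 + 0.85·0.6800) ≈ 0.0525

0.052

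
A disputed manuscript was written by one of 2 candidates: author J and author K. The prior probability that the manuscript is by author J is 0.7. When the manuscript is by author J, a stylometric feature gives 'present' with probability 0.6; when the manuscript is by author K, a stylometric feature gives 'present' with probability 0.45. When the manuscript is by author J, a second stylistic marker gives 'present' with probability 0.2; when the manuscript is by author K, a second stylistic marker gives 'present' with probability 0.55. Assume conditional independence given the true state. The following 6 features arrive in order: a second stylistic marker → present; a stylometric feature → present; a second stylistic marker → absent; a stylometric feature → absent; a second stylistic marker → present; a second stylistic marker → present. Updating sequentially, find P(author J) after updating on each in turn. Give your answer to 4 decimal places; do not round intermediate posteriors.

0.1621

After a second stylistic marker='present': P(author J) = 0.2·0.7000 / (0.2·0.7000 + 0.55·0.3000) ≈ 0.4590
After a stylometric feature='present': P(author J) = 0.6·0.4590 / (0.6·0.4590 + 0.45·0.5410) ≈ 0.5308
After a second stylistic marker='absent': P(author J) = 0.8·0.5308 / (0.8·0.5308 + 0.45·0.4692) ≈ 0.6679
After a stylometric feature='absent': P(author J) = 0.4·0.6679 / (0.4·0.6679 + 0.55·0.3321) ≈ 0.5939
After a second stylistic marker='present': P(author J) = 0.2·0.5939 / (0.2·0.5939 + 0.55·0.4061) ≈ 0.3472
After a second stylistic marker='present': P(author J) = 0.2·0.3472 / (0.2·0.3472 + 0.55·0.6528) ≈ 0.1621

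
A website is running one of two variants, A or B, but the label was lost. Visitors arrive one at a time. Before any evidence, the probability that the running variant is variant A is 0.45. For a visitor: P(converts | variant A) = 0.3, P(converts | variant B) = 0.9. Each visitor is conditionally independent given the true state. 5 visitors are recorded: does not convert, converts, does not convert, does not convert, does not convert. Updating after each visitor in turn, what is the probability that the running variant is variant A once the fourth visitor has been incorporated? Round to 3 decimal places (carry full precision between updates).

0.989

After 'does not convert': P(A) = 0.7·0.4500 / (0.7·0.4500 + 0.1·0.5500) ≈ 0.8514
After 'converts': P(A) = 0.3·0.8514 / (0.3·0.8514 + 0.9·0.1486) ≈ 0.6562
After 'does not convert': P(A) = 0.7·0.6562 / (0.7·0.6562 + 0.1·0.3438) ≈ 0.9304
After 'does not convert': P(A) = 0.7·0.9304 / (0.7·0.9304 + 0.1·0.0696) ≈ 0.9894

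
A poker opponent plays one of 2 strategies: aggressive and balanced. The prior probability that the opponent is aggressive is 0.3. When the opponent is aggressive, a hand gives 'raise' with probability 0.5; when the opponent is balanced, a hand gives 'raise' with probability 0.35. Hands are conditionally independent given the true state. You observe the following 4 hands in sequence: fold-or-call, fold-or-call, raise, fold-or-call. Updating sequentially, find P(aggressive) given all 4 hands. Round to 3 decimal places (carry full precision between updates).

0.218

Apply Bayes' rule sequentially, carrying P(aggressive) forward.
After 'fold-or-call': P(aggressive) = 0.5·0.3000 / (0.5·0.3000 + 0.65·0.7000) ≈ 0.2479
After 'fold-or-call': P(aggressive) = 0.5·0.2479 / (0.5·0.2479 + 0.65·0.7521) ≈ 0.2023
After 'raise': P(aggressive) = 0.5·0.2023 / (0.5·0.2023 + 0.35·0.7977) ≈ 0.2659
After 'fold-or-call': P(aggressive) = 0.5·0.2659 / (0.5·0.2659 + 0.65·0.7341) ≈ 0.2179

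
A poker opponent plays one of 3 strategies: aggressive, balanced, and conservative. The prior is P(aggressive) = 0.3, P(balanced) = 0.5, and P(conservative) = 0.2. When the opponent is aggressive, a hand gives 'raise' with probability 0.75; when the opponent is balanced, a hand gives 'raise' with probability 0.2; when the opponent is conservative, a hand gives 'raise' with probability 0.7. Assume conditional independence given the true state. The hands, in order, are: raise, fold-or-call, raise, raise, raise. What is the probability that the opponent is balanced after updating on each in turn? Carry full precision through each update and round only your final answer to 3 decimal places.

0.017

After 'raise': normaliser = 0.75·0.3000 + 0.2·0.5000 + 0.7·0.2000; P(aggressive) ≈ 0.4839, P(balanced) ≈ 0.2151, P(conservative) ≈ 0.3011
After 'fold-or-call': normaliser = 0.25·0.4839 + 0.8·0.2151 + 0.3·0.3011; P(aggressive) ≈ 0.3156, P(balanced) ≈ 0.4488, P(conservative) ≈ 0.2356
After 'raise': normaliser = 0.75·0.3156 + 0.2·0.4488 + 0.7·0.2356; P(aggressive) ≈ 0.4817, P(balanced) ≈ 0.1827, P(conservative) ≈ 0.3357
After 'raise': normaliser = 0.75·0.4817 + 0.2·0.1827 + 0.7·0.3357; P(aggressive) ≈ 0.5709, P(balanced) ≈ 0.0577, P(conservative) ≈ 0.3713
After 'raise': normaliser = 0.75·0.5709 + 0.2·0.0577 + 0.7·0.3713; P(aggressive) ≈ 0.6120, P(balanced) ≈ 0.0165, P(conservative) ≈ 0.3715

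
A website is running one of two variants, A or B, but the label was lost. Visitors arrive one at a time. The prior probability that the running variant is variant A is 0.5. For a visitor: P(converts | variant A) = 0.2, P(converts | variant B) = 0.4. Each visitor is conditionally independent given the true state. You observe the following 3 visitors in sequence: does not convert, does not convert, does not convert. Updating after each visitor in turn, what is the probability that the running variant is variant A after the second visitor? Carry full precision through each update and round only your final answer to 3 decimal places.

After 'does not convert': P(A) = 0.8·0.5000 / (0.8·0.5000 + 0.6·0.5000) ≈ 0.5714
After 'does not convert': P(A) = 0.8·0.5714 / (0.8·0.5714 + 0.6·0.4286) ≈ 0.6400

0.640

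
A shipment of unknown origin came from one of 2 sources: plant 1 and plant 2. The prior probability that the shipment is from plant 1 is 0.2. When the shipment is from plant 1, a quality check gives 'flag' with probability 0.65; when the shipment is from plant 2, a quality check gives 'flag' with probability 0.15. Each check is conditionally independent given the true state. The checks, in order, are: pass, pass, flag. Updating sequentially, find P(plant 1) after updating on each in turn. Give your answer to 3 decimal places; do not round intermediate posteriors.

After 'pass': P(plant 1) = 0.35·0.2000 / (0.35·0.2000 + 0.85·0.8000) ≈ 0.0933
After 'pass': P(plant 1) = 0.35·0.0933 / (0.35·0.0933 + 0.85·0.9067) ≈ 0.0407
After 'flag': P(plant 1) = 0.65·0.0407 / (0.65·0.0407 + 0.15·0.9593) ≈ 0.1552

0.155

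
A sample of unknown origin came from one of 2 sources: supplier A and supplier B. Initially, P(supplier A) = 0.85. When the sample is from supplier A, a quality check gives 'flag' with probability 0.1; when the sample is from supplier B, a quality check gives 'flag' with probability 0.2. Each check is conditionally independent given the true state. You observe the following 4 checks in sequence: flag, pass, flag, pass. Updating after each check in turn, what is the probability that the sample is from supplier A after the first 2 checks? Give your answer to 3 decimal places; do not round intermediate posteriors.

Each posterior becomes the prior for the next update.
After 'flag': P(supplier A) = 0.1·0.8500 / (0.1·0.8500 + 0.2·0.1500) ≈ 0.7391
After 'pass': P(supplier A) = 0.9·0.7391 / (0.9·0.7391 + 0.8·0.2609) ≈ 0.7612

0.761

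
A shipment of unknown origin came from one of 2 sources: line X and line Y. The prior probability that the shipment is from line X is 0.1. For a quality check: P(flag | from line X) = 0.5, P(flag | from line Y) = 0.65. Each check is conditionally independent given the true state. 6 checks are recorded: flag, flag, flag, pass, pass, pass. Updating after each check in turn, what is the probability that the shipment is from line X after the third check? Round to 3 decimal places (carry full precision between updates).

After 'flag': P(line X) = 0.5·0.1000 / (0.5·0.1000 + 0.65·0.9000) ≈ 0.0787
After 'flag': P(line X) = 0.5·0.0787 / (0.5·0.0787 + 0.65·0.9213) ≈ 0.0617
After 'flag': P(line X) = 0.5·0.0617 / (0.5·0.0617 + 0.65·0.9383) ≈ 0.0481

0.048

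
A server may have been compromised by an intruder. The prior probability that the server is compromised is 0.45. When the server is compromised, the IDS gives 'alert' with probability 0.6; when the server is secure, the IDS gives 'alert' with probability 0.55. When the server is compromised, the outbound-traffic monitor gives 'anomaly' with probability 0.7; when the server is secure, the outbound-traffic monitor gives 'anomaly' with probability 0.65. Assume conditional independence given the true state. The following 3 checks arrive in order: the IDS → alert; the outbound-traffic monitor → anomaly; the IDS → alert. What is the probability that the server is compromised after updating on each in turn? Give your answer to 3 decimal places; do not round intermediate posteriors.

0.512

After the IDS='alert': P(compromised) = 0.6·0.4500 / (0.6·0.4500 + 0.55·0.5500) ≈ 0.4716
After the outbound-traffic monitor='anomaly': P(compromised) = 0.7·0.4716 / (0.7·0.4716 + 0.65·0.5284) ≈ 0.4901
After the IDS='alert': P(compromised) = 0.6·0.4901 / (0.6·0.4901 + 0.55·0.5099) ≈ 0.5119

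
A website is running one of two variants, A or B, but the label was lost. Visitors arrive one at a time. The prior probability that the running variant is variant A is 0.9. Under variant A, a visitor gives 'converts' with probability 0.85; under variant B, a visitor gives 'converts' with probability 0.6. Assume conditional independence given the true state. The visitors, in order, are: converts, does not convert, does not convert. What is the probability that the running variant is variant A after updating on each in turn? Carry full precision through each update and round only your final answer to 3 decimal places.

After 'converts': P(A) = 0.85·0.9000 / (0.85·0.9000 + 0.6·0.1000) ≈ 0.9273
After 'does not convert': P(A) = 0.15·0.9273 / (0.15·0.9273 + 0.4·0.0727) ≈ 0.8270
After 'does not convert': P(A) = 0.15·0.8270 / (0.15·0.8270 + 0.4·0.1730) ≈ 0.6420

0.642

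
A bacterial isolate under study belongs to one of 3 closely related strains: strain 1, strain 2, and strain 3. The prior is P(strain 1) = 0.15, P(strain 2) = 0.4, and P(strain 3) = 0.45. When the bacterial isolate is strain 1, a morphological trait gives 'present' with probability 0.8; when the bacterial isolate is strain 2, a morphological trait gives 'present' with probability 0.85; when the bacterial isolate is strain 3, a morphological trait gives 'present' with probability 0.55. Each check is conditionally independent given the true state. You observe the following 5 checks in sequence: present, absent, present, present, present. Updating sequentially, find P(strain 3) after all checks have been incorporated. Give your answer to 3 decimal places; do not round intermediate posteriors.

After 'present': normaliser = 0.8·0.1500 + 0.85·0.4000 + 0.55·0.4500; P(strain 1) ≈ 0.1696, P(strain 2) ≈ 0.4806, P(strain 3) ≈ 0.3498
After 'absent': normaliser = 0.2·0.1696 + 0.15·0.4806 + 0.45·0.3498; P(strain 1) ≈ 0.1288, P(strain 2) ≈ 0.2736, P(strain 3) ≈ 0.5976
After 'present': normaliser = 0.8·0.1288 + 0.85·0.2736 + 0.55·0.5976; P(strain 1) ≈ 0.1551, P(strain 2) ≈ 0.3501, P(strain 3) ≈ 0.4948
After 'present': normaliser = 0.8·0.1551 + 0.85·0.3501 + 0.55·0.4948; P(strain 1) ≈ 0.1788, P(strain 2) ≈ 0.4290, P(strain 3) ≈ 0.3922
After 'present': normaliser = 0.8·0.1788 + 0.85·0.4290 + 0.55·0.3922; P(strain 1) ≈ 0.1978, P(strain 2) ≈ 0.5040, P(strain 3) ≈ 0.2982

0.298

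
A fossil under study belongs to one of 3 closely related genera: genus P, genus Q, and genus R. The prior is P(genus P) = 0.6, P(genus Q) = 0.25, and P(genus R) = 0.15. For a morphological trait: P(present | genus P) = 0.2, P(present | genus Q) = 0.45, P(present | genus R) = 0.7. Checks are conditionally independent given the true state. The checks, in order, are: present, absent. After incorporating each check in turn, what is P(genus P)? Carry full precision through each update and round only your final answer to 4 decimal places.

0.5069

Each posterior becomes the prior for the next update.
After 'present': normaliser = 0.2·0.6000 + 0.45·0.2500 + 0.7·0.1500; P(genus P) ≈ 0.3556, P(genus Q) ≈ 0.3333, P(genus R) ≈ 0.3111
After 'absent': normaliser = 0.8·0.3556 + 0.55·0.3333 + 0.3·0.3111; P(genus P) ≈ 0.5069, P(genus Q) ≈ 0.3267, P(genus R) ≈ 0.1663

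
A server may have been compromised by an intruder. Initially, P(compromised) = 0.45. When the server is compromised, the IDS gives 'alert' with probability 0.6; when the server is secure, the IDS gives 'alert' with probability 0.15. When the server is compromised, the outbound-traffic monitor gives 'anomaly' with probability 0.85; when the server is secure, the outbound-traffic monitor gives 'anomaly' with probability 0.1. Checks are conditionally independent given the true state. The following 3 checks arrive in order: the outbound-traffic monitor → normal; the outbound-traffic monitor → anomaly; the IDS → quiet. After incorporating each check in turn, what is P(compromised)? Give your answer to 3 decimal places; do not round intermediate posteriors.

Apply Bayes' rule sequentially, carrying P(compromised) forward.
After the outbound-traffic monitor='normal': P(compromised) = 0.15·0.4500 / (0.15·0.4500 + 0.9·0.5500) ≈ 0.1200
After the outbound-traffic monitor='anomaly': P(compromised) = 0.85·0.1200 / (0.85·0.1200 + 0.1·0.8800) ≈ 0.5368
After the IDS='quiet': P(compromised) = 0.4·0.5368 / (0.4·0.5368 + 0.85·0.4632) ≈ 0.3529

0.353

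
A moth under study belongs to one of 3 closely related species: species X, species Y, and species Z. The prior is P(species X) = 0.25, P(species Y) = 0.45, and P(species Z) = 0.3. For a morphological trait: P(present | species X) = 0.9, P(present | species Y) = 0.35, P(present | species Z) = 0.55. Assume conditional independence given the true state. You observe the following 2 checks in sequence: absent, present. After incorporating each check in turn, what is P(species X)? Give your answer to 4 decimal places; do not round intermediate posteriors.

0.1130

After 'absent': normaliser = 0.1·0.2500 + 0.65·0.4500 + 0.45·0.3000; P(species X) ≈ 0.0552, P(species Y) ≈ 0.6464, P(species Z) ≈ 0.2983
After 'present': normaliser = 0.9·0.0552 + 0.35·0.6464 + 0.55·0.2983; P(species X) ≈ 0.1130, P(species Y) ≈ 0.5141, P(species Z) ≈ 0.3729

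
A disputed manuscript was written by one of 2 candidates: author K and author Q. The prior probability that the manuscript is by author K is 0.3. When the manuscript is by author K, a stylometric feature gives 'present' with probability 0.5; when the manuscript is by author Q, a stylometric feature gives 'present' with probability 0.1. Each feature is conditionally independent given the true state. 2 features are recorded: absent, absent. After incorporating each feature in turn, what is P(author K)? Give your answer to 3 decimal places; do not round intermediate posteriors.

After 'absent': P(author K) = 0.5·0.3000 / (0.5·0.3000 + 0.9·0.7000) ≈ 0.1923
After 'absent': P(author K) = 0.5·0.1923 / (0.5·0.1923 + 0.9·0.8077) ≈ 0.1168

0.117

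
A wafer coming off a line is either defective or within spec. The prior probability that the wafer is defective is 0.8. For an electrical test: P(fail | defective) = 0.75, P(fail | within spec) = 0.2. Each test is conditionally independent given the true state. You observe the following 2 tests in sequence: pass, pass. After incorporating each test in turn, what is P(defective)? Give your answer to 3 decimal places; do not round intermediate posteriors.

After 'pass': P(defective) = 0.25·0.8000 / (0.25·0.8000 + 0.8·0.2000) ≈ 0.5556
After 'pass': P(defective) = 0.25·0.5556 / (0.25·0.5556 + 0.8·0.4444) ≈ 0.2809

0.281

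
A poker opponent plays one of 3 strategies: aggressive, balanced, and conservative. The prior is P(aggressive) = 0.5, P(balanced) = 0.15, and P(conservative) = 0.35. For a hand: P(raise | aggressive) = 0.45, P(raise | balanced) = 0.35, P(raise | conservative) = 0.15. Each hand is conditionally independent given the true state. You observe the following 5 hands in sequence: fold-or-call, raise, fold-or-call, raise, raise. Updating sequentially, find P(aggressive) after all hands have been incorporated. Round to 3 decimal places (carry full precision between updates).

0.794

After 'fold-or-call': normaliser = 0.55·0.5000 + 0.65·0.1500 + 0.85·0.3500; P(aggressive) ≈ 0.4104, P(balanced) ≈ 0.1455, P(conservative) ≈ 0.4440
After 'raise': normaliser = 0.45·0.4104 + 0.35·0.1455 + 0.15·0.4440; P(aggressive) ≈ 0.6111, P(balanced) ≈ 0.1685, P(conservative) ≈ 0.2204
After 'fold-or-call': normaliser = 0.55·0.6111 + 0.65·0.1685 + 0.85·0.2204; P(aggressive) ≈ 0.5310, P(balanced) ≈ 0.1731, P(conservative) ≈ 0.2959
After 'raise': normaliser = 0.45·0.5310 + 0.35·0.1731 + 0.15·0.2959; P(aggressive) ≈ 0.6948, P(balanced) ≈ 0.1761, P(conservative) ≈ 0.1291
After 'raise': normaliser = 0.45·0.6948 + 0.35·0.1761 + 0.15·0.1291; P(aggressive) ≈ 0.7942, P(balanced) ≈ 0.1566, P(conservative) ≈ 0.0492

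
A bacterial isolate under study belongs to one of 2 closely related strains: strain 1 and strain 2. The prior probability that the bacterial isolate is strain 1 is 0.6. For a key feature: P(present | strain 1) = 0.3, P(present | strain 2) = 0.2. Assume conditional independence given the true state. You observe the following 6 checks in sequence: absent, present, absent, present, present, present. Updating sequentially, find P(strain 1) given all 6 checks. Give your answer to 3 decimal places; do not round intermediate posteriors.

0.853

After 'absent': P(strain 1) = 0.7·0.6000 / (0.7·0.6000 + 0.8·0.4000) ≈ 0.5676
After 'present': P(strain 1) = 0.3·0.5676 / (0.3·0.5676 + 0.2·0.4324) ≈ 0.6632
After 'absent': P(strain 1) = 0.7·0.6632 / (0.7·0.6632 + 0.8·0.3368) ≈ 0.6327
After 'present': P(strain 1) = 0.3·0.6327 / (0.3·0.6327 + 0.2·0.3673) ≈ 0.7210
After 'present': P(strain 1) = 0.3·0.7210 / (0.3·0.7210 + 0.2·0.2790) ≈ 0.7949
After 'present': P(strain 1) = 0.3·0.7949 / (0.3·0.7949 + 0.2·0.2051) ≈ 0.8532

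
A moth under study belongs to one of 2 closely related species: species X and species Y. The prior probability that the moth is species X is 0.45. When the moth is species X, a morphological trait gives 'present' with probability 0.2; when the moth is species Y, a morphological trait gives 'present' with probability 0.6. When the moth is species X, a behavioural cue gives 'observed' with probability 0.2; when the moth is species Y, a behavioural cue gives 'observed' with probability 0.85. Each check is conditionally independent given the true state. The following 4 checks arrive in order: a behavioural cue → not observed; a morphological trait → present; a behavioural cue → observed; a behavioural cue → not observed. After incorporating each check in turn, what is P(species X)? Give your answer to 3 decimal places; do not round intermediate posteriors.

After a behavioural cue='not observed': P(species X) = 0.8·0.4500 / (0.8·0.4500 + 0.15·0.5500) ≈ 0.8136
After a morphological trait='present': P(species X) = 0.2·0.8136 / (0.2·0.8136 + 0.6·0.1864) ≈ 0.5926
After a behavioural cue='observed': P(species X) = 0.2·0.5926 / (0.2·0.5926 + 0.85·0.4074) ≈ 0.2550
After a behavioural cue='not observed': P(species X) = 0.8·0.2550 / (0.8·0.2550 + 0.15·0.7450) ≈ 0.6461

0.646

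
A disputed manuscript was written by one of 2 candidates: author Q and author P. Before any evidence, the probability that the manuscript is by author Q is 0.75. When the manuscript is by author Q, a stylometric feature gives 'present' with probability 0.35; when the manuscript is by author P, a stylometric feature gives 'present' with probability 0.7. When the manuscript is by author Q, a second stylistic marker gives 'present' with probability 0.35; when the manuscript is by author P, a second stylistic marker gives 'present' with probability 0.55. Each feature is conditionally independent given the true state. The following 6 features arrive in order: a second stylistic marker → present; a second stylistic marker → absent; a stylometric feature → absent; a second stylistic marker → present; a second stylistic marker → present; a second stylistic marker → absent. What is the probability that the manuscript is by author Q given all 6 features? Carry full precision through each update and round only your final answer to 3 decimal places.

0.778

After a second stylistic marker='present': P(author Q) = 0.35·0.7500 / (0.35·0.7500 + 0.55·0.2500) ≈ 0.6562
After a second stylistic marker='absent': P(author Q) = 0.65·0.6562 / (0.65·0.6562 + 0.45·0.3438) ≈ 0.7339
After a stylometric feature='absent': P(author Q) = 0.65·0.7339 / (0.65·0.7339 + 0.3·0.2661) ≈ 0.8566
After a second stylistic marker='present': P(author Q) = 0.35·0.8566 / (0.35·0.8566 + 0.55·0.1434) ≈ 0.7918
After a second stylistic marker='present': P(author Q) = 0.35·0.7918 / (0.35·0.7918 + 0.55·0.2082) ≈ 0.7076
After a second stylistic marker='absent': P(author Q) = 0.65·0.7076 / (0.65·0.7076 + 0.45·0.2924) ≈ 0.7775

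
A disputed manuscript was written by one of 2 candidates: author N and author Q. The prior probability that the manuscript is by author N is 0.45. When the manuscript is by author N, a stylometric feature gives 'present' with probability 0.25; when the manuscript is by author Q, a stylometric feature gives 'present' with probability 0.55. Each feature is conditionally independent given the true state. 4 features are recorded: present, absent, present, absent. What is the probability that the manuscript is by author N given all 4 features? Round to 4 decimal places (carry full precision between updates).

0.3195

After 'present': P(author N) = 0.25·0.4500 / (0.25·0.4500 + 0.55·0.5500) ≈ 0.2711
After 'absent': P(author N) = 0.75·0.2711 / (0.75·0.2711 + 0.45·0.7289) ≈ 0.3827
After 'present': P(author N) = 0.25·0.3827 / (0.25·0.3827 + 0.55·0.6173) ≈ 0.2198
After 'absent': P(author N) = 0.75·0.2198 / (0.75·0.2198 + 0.45·0.7802) ≈ 0.3195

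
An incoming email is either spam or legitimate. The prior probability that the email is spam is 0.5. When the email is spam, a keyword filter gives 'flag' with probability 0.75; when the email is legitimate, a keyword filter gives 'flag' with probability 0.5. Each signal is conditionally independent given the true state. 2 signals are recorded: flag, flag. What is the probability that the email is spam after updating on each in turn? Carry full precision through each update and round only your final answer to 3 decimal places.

0.692

Apply Bayes' rule sequentially, carrying P(spam) forward.
After 'flag': P(spam) = 0.75·0.5000 / (0.75·0.5000 + 0.5·0.5000) ≈ 0.6000
After 'flag': P(spam) = 0.75·0.6000 / (0.75·0.6000 + 0.5·0.4000) ≈ 0.6923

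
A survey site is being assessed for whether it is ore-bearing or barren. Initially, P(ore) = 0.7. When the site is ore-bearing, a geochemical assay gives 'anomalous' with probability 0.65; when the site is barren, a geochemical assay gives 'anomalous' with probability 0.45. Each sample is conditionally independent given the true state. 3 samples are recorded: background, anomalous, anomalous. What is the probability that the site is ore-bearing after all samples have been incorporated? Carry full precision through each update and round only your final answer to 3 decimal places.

After 'background': P(ore) = 0.35·0.7000 / (0.35·0.7000 + 0.55·0.3000) ≈ 0.5976
After 'anomalous': P(ore) = 0.65·0.5976 / (0.65·0.5976 + 0.45·0.4024) ≈ 0.6820
After 'anomalous': P(ore) = 0.65·0.6820 / (0.65·0.6820 + 0.45·0.3180) ≈ 0.7560

0.756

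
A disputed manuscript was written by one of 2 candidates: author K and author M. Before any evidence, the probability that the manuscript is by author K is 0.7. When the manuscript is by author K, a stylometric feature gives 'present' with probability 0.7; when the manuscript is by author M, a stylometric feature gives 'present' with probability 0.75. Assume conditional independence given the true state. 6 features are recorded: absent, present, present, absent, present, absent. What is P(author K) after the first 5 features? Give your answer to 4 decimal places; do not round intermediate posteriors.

Each posterior becomes the prior for the next update.
After 'absent': P(author K) = 0.3·0.7000 / (0.3·0.7000 + 0.25·0.3000) ≈ 0.7368
After 'present': P(author K) = 0.7·0.7368 / (0.7·0.7368 + 0.75·0.2632) ≈ 0.7232
After 'present': P(author K) = 0.7·0.7232 / (0.7·0.7232 + 0.75·0.2768) ≈ 0.7092
After 'absent': P(author K) = 0.3·0.7092 / (0.3·0.7092 + 0.25·0.2908) ≈ 0.7453
After 'present': P(author K) = 0.7·0.7453 / (0.7·0.7453 + 0.75·0.2547) ≈ 0.7320

0.7320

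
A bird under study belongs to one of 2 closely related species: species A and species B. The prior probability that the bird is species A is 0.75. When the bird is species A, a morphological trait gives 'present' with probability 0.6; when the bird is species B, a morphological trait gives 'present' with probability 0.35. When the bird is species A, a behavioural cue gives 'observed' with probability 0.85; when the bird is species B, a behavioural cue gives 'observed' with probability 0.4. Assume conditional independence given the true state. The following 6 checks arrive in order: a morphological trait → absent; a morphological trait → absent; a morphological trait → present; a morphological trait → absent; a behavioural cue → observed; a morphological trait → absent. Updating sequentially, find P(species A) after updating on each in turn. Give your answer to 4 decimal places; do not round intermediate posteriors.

0.6105

After a morphological trait='absent': P(species A) = 0.4·0.7500 / (0.4·0.7500 + 0.65·0.2500) ≈ 0.6486
After a morphological trait='absent': P(species A) = 0.4·0.6486 / (0.4·0.6486 + 0.65·0.3514) ≈ 0.5319
After a morphological trait='present': P(species A) = 0.6·0.5319 / (0.6·0.5319 + 0.35·0.4681) ≈ 0.6607
After a morphological trait='absent': P(species A) = 0.4·0.6607 / (0.4·0.6607 + 0.65·0.3393) ≈ 0.5451
After a behavioural cue='observed': P(species A) = 0.85·0.5451 / (0.85·0.5451 + 0.4·0.4549) ≈ 0.7181
After a morphological trait='absent': P(species A) = 0.4·0.7181 / (0.4·0.7181 + 0.65·0.2819) ≈ 0.6105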